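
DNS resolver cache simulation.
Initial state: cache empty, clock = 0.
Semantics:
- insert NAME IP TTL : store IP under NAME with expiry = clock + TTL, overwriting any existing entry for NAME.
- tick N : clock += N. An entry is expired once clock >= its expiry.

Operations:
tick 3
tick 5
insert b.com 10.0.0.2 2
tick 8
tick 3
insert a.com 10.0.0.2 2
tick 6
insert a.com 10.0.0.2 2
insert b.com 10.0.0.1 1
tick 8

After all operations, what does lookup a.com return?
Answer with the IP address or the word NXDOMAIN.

Answer: NXDOMAIN

Derivation:
Op 1: tick 3 -> clock=3.
Op 2: tick 5 -> clock=8.
Op 3: insert b.com -> 10.0.0.2 (expiry=8+2=10). clock=8
Op 4: tick 8 -> clock=16. purged={b.com}
Op 5: tick 3 -> clock=19.
Op 6: insert a.com -> 10.0.0.2 (expiry=19+2=21). clock=19
Op 7: tick 6 -> clock=25. purged={a.com}
Op 8: insert a.com -> 10.0.0.2 (expiry=25+2=27). clock=25
Op 9: insert b.com -> 10.0.0.1 (expiry=25+1=26). clock=25
Op 10: tick 8 -> clock=33. purged={a.com,b.com}
lookup a.com: not in cache (expired or never inserted)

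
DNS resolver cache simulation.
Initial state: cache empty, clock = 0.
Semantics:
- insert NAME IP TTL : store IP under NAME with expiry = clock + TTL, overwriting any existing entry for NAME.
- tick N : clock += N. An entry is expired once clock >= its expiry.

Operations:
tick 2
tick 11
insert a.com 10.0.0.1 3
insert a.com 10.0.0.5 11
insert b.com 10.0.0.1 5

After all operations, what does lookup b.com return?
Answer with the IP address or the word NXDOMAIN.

Answer: 10.0.0.1

Derivation:
Op 1: tick 2 -> clock=2.
Op 2: tick 11 -> clock=13.
Op 3: insert a.com -> 10.0.0.1 (expiry=13+3=16). clock=13
Op 4: insert a.com -> 10.0.0.5 (expiry=13+11=24). clock=13
Op 5: insert b.com -> 10.0.0.1 (expiry=13+5=18). clock=13
lookup b.com: present, ip=10.0.0.1 expiry=18 > clock=13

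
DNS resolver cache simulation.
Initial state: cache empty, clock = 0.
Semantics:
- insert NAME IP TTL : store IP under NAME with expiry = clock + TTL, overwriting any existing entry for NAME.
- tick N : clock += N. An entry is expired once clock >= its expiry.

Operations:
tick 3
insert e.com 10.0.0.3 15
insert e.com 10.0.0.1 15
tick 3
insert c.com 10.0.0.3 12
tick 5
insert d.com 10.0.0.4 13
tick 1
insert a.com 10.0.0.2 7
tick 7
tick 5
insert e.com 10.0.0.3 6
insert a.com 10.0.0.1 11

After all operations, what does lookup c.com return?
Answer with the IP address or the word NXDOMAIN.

Op 1: tick 3 -> clock=3.
Op 2: insert e.com -> 10.0.0.3 (expiry=3+15=18). clock=3
Op 3: insert e.com -> 10.0.0.1 (expiry=3+15=18). clock=3
Op 4: tick 3 -> clock=6.
Op 5: insert c.com -> 10.0.0.3 (expiry=6+12=18). clock=6
Op 6: tick 5 -> clock=11.
Op 7: insert d.com -> 10.0.0.4 (expiry=11+13=24). clock=11
Op 8: tick 1 -> clock=12.
Op 9: insert a.com -> 10.0.0.2 (expiry=12+7=19). clock=12
Op 10: tick 7 -> clock=19. purged={a.com,c.com,e.com}
Op 11: tick 5 -> clock=24. purged={d.com}
Op 12: insert e.com -> 10.0.0.3 (expiry=24+6=30). clock=24
Op 13: insert a.com -> 10.0.0.1 (expiry=24+11=35). clock=24
lookup c.com: not in cache (expired or never inserted)

Answer: NXDOMAIN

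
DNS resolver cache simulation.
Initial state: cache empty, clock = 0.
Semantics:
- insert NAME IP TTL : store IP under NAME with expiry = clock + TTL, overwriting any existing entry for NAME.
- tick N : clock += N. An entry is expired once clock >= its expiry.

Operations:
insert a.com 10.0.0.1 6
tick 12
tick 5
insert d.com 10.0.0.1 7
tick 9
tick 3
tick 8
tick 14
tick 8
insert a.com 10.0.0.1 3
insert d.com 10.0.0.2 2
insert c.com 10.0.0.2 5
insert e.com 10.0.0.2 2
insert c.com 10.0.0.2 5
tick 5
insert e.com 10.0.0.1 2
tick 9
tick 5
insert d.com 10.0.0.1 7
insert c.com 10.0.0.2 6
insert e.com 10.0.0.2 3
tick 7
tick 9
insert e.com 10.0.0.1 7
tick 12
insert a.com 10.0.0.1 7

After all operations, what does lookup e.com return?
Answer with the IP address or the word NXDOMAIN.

Op 1: insert a.com -> 10.0.0.1 (expiry=0+6=6). clock=0
Op 2: tick 12 -> clock=12. purged={a.com}
Op 3: tick 5 -> clock=17.
Op 4: insert d.com -> 10.0.0.1 (expiry=17+7=24). clock=17
Op 5: tick 9 -> clock=26. purged={d.com}
Op 6: tick 3 -> clock=29.
Op 7: tick 8 -> clock=37.
Op 8: tick 14 -> clock=51.
Op 9: tick 8 -> clock=59.
Op 10: insert a.com -> 10.0.0.1 (expiry=59+3=62). clock=59
Op 11: insert d.com -> 10.0.0.2 (expiry=59+2=61). clock=59
Op 12: insert c.com -> 10.0.0.2 (expiry=59+5=64). clock=59
Op 13: insert e.com -> 10.0.0.2 (expiry=59+2=61). clock=59
Op 14: insert c.com -> 10.0.0.2 (expiry=59+5=64). clock=59
Op 15: tick 5 -> clock=64. purged={a.com,c.com,d.com,e.com}
Op 16: insert e.com -> 10.0.0.1 (expiry=64+2=66). clock=64
Op 17: tick 9 -> clock=73. purged={e.com}
Op 18: tick 5 -> clock=78.
Op 19: insert d.com -> 10.0.0.1 (expiry=78+7=85). clock=78
Op 20: insert c.com -> 10.0.0.2 (expiry=78+6=84). clock=78
Op 21: insert e.com -> 10.0.0.2 (expiry=78+3=81). clock=78
Op 22: tick 7 -> clock=85. purged={c.com,d.com,e.com}
Op 23: tick 9 -> clock=94.
Op 24: insert e.com -> 10.0.0.1 (expiry=94+7=101). clock=94
Op 25: tick 12 -> clock=106. purged={e.com}
Op 26: insert a.com -> 10.0.0.1 (expiry=106+7=113). clock=106
lookup e.com: not in cache (expired or never inserted)

Answer: NXDOMAIN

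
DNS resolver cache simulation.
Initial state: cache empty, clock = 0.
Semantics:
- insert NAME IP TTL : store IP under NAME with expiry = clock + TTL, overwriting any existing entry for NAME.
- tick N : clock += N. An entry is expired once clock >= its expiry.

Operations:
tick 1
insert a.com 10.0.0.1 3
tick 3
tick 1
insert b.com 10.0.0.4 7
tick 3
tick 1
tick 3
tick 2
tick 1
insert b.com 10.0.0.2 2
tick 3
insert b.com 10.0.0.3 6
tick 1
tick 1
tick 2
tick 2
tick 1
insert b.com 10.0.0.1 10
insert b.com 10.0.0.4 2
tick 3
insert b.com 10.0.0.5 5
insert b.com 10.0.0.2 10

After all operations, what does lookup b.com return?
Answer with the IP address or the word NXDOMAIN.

Answer: 10.0.0.2

Derivation:
Op 1: tick 1 -> clock=1.
Op 2: insert a.com -> 10.0.0.1 (expiry=1+3=4). clock=1
Op 3: tick 3 -> clock=4. purged={a.com}
Op 4: tick 1 -> clock=5.
Op 5: insert b.com -> 10.0.0.4 (expiry=5+7=12). clock=5
Op 6: tick 3 -> clock=8.
Op 7: tick 1 -> clock=9.
Op 8: tick 3 -> clock=12. purged={b.com}
Op 9: tick 2 -> clock=14.
Op 10: tick 1 -> clock=15.
Op 11: insert b.com -> 10.0.0.2 (expiry=15+2=17). clock=15
Op 12: tick 3 -> clock=18. purged={b.com}
Op 13: insert b.com -> 10.0.0.3 (expiry=18+6=24). clock=18
Op 14: tick 1 -> clock=19.
Op 15: tick 1 -> clock=20.
Op 16: tick 2 -> clock=22.
Op 17: tick 2 -> clock=24. purged={b.com}
Op 18: tick 1 -> clock=25.
Op 19: insert b.com -> 10.0.0.1 (expiry=25+10=35). clock=25
Op 20: insert b.com -> 10.0.0.4 (expiry=25+2=27). clock=25
Op 21: tick 3 -> clock=28. purged={b.com}
Op 22: insert b.com -> 10.0.0.5 (expiry=28+5=33). clock=28
Op 23: insert b.com -> 10.0.0.2 (expiry=28+10=38). clock=28
lookup b.com: present, ip=10.0.0.2 expiry=38 > clock=28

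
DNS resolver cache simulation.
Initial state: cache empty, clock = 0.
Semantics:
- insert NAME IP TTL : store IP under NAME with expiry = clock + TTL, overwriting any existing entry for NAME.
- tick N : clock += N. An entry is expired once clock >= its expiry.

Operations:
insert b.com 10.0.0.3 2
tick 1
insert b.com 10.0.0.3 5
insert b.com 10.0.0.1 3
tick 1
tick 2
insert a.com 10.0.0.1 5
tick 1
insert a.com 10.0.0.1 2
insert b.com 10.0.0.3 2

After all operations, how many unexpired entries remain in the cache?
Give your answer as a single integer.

Op 1: insert b.com -> 10.0.0.3 (expiry=0+2=2). clock=0
Op 2: tick 1 -> clock=1.
Op 3: insert b.com -> 10.0.0.3 (expiry=1+5=6). clock=1
Op 4: insert b.com -> 10.0.0.1 (expiry=1+3=4). clock=1
Op 5: tick 1 -> clock=2.
Op 6: tick 2 -> clock=4. purged={b.com}
Op 7: insert a.com -> 10.0.0.1 (expiry=4+5=9). clock=4
Op 8: tick 1 -> clock=5.
Op 9: insert a.com -> 10.0.0.1 (expiry=5+2=7). clock=5
Op 10: insert b.com -> 10.0.0.3 (expiry=5+2=7). clock=5
Final cache (unexpired): {a.com,b.com} -> size=2

Answer: 2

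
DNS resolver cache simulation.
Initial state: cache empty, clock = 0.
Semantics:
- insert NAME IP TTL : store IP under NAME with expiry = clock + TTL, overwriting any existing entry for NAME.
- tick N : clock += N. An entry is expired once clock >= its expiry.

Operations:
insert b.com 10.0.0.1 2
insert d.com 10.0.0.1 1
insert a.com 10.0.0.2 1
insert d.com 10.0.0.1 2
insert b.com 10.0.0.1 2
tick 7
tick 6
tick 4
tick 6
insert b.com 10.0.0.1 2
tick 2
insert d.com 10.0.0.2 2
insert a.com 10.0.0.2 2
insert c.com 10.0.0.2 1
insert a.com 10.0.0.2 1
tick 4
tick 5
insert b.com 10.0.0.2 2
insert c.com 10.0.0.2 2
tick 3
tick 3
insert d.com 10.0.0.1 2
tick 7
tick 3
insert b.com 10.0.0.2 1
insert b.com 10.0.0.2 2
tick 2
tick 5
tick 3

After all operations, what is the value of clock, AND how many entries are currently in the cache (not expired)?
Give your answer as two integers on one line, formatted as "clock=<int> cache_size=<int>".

Op 1: insert b.com -> 10.0.0.1 (expiry=0+2=2). clock=0
Op 2: insert d.com -> 10.0.0.1 (expiry=0+1=1). clock=0
Op 3: insert a.com -> 10.0.0.2 (expiry=0+1=1). clock=0
Op 4: insert d.com -> 10.0.0.1 (expiry=0+2=2). clock=0
Op 5: insert b.com -> 10.0.0.1 (expiry=0+2=2). clock=0
Op 6: tick 7 -> clock=7. purged={a.com,b.com,d.com}
Op 7: tick 6 -> clock=13.
Op 8: tick 4 -> clock=17.
Op 9: tick 6 -> clock=23.
Op 10: insert b.com -> 10.0.0.1 (expiry=23+2=25). clock=23
Op 11: tick 2 -> clock=25. purged={b.com}
Op 12: insert d.com -> 10.0.0.2 (expiry=25+2=27). clock=25
Op 13: insert a.com -> 10.0.0.2 (expiry=25+2=27). clock=25
Op 14: insert c.com -> 10.0.0.2 (expiry=25+1=26). clock=25
Op 15: insert a.com -> 10.0.0.2 (expiry=25+1=26). clock=25
Op 16: tick 4 -> clock=29. purged={a.com,c.com,d.com}
Op 17: tick 5 -> clock=34.
Op 18: insert b.com -> 10.0.0.2 (expiry=34+2=36). clock=34
Op 19: insert c.com -> 10.0.0.2 (expiry=34+2=36). clock=34
Op 20: tick 3 -> clock=37. purged={b.com,c.com}
Op 21: tick 3 -> clock=40.
Op 22: insert d.com -> 10.0.0.1 (expiry=40+2=42). clock=40
Op 23: tick 7 -> clock=47. purged={d.com}
Op 24: tick 3 -> clock=50.
Op 25: insert b.com -> 10.0.0.2 (expiry=50+1=51). clock=50
Op 26: insert b.com -> 10.0.0.2 (expiry=50+2=52). clock=50
Op 27: tick 2 -> clock=52. purged={b.com}
Op 28: tick 5 -> clock=57.
Op 29: tick 3 -> clock=60.
Final clock = 60
Final cache (unexpired): {} -> size=0

Answer: clock=60 cache_size=0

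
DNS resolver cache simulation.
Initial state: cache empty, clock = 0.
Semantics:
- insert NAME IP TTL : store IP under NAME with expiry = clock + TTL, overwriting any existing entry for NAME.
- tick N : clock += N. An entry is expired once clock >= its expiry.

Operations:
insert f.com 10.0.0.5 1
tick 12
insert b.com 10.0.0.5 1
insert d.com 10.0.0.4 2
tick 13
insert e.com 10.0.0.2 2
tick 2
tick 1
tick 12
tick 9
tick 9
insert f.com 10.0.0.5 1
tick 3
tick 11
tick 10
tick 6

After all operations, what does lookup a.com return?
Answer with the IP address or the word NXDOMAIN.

Op 1: insert f.com -> 10.0.0.5 (expiry=0+1=1). clock=0
Op 2: tick 12 -> clock=12. purged={f.com}
Op 3: insert b.com -> 10.0.0.5 (expiry=12+1=13). clock=12
Op 4: insert d.com -> 10.0.0.4 (expiry=12+2=14). clock=12
Op 5: tick 13 -> clock=25. purged={b.com,d.com}
Op 6: insert e.com -> 10.0.0.2 (expiry=25+2=27). clock=25
Op 7: tick 2 -> clock=27. purged={e.com}
Op 8: tick 1 -> clock=28.
Op 9: tick 12 -> clock=40.
Op 10: tick 9 -> clock=49.
Op 11: tick 9 -> clock=58.
Op 12: insert f.com -> 10.0.0.5 (expiry=58+1=59). clock=58
Op 13: tick 3 -> clock=61. purged={f.com}
Op 14: tick 11 -> clock=72.
Op 15: tick 10 -> clock=82.
Op 16: tick 6 -> clock=88.
lookup a.com: not in cache (expired or never inserted)

Answer: NXDOMAIN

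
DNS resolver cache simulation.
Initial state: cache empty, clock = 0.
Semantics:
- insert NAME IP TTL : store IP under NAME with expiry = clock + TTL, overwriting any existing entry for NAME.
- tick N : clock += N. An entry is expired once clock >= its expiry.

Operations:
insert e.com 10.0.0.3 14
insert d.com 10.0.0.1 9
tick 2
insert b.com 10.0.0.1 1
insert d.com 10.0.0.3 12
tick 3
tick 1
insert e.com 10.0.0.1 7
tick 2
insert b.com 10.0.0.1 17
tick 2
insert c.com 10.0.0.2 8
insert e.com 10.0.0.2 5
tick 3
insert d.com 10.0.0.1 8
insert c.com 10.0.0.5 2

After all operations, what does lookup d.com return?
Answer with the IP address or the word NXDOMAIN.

Answer: 10.0.0.1

Derivation:
Op 1: insert e.com -> 10.0.0.3 (expiry=0+14=14). clock=0
Op 2: insert d.com -> 10.0.0.1 (expiry=0+9=9). clock=0
Op 3: tick 2 -> clock=2.
Op 4: insert b.com -> 10.0.0.1 (expiry=2+1=3). clock=2
Op 5: insert d.com -> 10.0.0.3 (expiry=2+12=14). clock=2
Op 6: tick 3 -> clock=5. purged={b.com}
Op 7: tick 1 -> clock=6.
Op 8: insert e.com -> 10.0.0.1 (expiry=6+7=13). clock=6
Op 9: tick 2 -> clock=8.
Op 10: insert b.com -> 10.0.0.1 (expiry=8+17=25). clock=8
Op 11: tick 2 -> clock=10.
Op 12: insert c.com -> 10.0.0.2 (expiry=10+8=18). clock=10
Op 13: insert e.com -> 10.0.0.2 (expiry=10+5=15). clock=10
Op 14: tick 3 -> clock=13.
Op 15: insert d.com -> 10.0.0.1 (expiry=13+8=21). clock=13
Op 16: insert c.com -> 10.0.0.5 (expiry=13+2=15). clock=13
lookup d.com: present, ip=10.0.0.1 expiry=21 > clock=13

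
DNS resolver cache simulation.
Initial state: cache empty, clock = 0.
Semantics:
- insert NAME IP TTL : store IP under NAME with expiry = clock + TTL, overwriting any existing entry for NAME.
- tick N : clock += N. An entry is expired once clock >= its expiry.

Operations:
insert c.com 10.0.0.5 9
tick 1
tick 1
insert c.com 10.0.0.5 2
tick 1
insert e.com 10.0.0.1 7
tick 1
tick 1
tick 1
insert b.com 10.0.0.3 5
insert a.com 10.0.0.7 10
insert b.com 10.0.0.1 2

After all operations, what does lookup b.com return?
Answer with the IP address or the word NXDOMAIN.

Op 1: insert c.com -> 10.0.0.5 (expiry=0+9=9). clock=0
Op 2: tick 1 -> clock=1.
Op 3: tick 1 -> clock=2.
Op 4: insert c.com -> 10.0.0.5 (expiry=2+2=4). clock=2
Op 5: tick 1 -> clock=3.
Op 6: insert e.com -> 10.0.0.1 (expiry=3+7=10). clock=3
Op 7: tick 1 -> clock=4. purged={c.com}
Op 8: tick 1 -> clock=5.
Op 9: tick 1 -> clock=6.
Op 10: insert b.com -> 10.0.0.3 (expiry=6+5=11). clock=6
Op 11: insert a.com -> 10.0.0.7 (expiry=6+10=16). clock=6
Op 12: insert b.com -> 10.0.0.1 (expiry=6+2=8). clock=6
lookup b.com: present, ip=10.0.0.1 expiry=8 > clock=6

Answer: 10.0.0.1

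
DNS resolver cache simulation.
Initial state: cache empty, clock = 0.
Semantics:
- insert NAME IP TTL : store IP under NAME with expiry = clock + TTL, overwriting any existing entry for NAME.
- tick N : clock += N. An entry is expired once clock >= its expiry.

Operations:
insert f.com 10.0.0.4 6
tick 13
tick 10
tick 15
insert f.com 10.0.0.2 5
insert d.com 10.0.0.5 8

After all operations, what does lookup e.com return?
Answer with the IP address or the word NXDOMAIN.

Op 1: insert f.com -> 10.0.0.4 (expiry=0+6=6). clock=0
Op 2: tick 13 -> clock=13. purged={f.com}
Op 3: tick 10 -> clock=23.
Op 4: tick 15 -> clock=38.
Op 5: insert f.com -> 10.0.0.2 (expiry=38+5=43). clock=38
Op 6: insert d.com -> 10.0.0.5 (expiry=38+8=46). clock=38
lookup e.com: not in cache (expired or never inserted)

Answer: NXDOMAIN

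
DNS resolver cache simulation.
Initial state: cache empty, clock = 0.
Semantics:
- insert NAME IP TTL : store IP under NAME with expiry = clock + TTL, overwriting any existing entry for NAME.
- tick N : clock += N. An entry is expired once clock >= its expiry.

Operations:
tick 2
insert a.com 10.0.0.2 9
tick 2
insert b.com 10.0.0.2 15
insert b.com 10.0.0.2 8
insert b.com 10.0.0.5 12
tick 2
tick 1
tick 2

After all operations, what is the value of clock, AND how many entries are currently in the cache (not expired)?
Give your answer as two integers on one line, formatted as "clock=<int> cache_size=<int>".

Op 1: tick 2 -> clock=2.
Op 2: insert a.com -> 10.0.0.2 (expiry=2+9=11). clock=2
Op 3: tick 2 -> clock=4.
Op 4: insert b.com -> 10.0.0.2 (expiry=4+15=19). clock=4
Op 5: insert b.com -> 10.0.0.2 (expiry=4+8=12). clock=4
Op 6: insert b.com -> 10.0.0.5 (expiry=4+12=16). clock=4
Op 7: tick 2 -> clock=6.
Op 8: tick 1 -> clock=7.
Op 9: tick 2 -> clock=9.
Final clock = 9
Final cache (unexpired): {a.com,b.com} -> size=2

Answer: clock=9 cache_size=2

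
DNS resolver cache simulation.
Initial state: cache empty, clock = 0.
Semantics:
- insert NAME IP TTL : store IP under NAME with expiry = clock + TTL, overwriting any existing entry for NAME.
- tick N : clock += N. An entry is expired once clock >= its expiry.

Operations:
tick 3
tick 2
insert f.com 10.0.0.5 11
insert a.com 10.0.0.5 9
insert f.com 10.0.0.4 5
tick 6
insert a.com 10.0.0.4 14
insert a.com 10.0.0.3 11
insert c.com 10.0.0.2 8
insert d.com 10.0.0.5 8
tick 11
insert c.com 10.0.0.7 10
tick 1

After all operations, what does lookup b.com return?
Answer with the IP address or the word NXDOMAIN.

Answer: NXDOMAIN

Derivation:
Op 1: tick 3 -> clock=3.
Op 2: tick 2 -> clock=5.
Op 3: insert f.com -> 10.0.0.5 (expiry=5+11=16). clock=5
Op 4: insert a.com -> 10.0.0.5 (expiry=5+9=14). clock=5
Op 5: insert f.com -> 10.0.0.4 (expiry=5+5=10). clock=5
Op 6: tick 6 -> clock=11. purged={f.com}
Op 7: insert a.com -> 10.0.0.4 (expiry=11+14=25). clock=11
Op 8: insert a.com -> 10.0.0.3 (expiry=11+11=22). clock=11
Op 9: insert c.com -> 10.0.0.2 (expiry=11+8=19). clock=11
Op 10: insert d.com -> 10.0.0.5 (expiry=11+8=19). clock=11
Op 11: tick 11 -> clock=22. purged={a.com,c.com,d.com}
Op 12: insert c.com -> 10.0.0.7 (expiry=22+10=32). clock=22
Op 13: tick 1 -> clock=23.
lookup b.com: not in cache (expired or never inserted)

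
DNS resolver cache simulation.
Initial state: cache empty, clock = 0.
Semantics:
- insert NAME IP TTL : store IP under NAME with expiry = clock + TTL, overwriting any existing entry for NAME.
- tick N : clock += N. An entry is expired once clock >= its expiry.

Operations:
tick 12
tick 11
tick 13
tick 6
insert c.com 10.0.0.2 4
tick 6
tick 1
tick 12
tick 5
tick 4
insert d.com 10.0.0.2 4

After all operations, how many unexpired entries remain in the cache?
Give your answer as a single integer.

Answer: 1

Derivation:
Op 1: tick 12 -> clock=12.
Op 2: tick 11 -> clock=23.
Op 3: tick 13 -> clock=36.
Op 4: tick 6 -> clock=42.
Op 5: insert c.com -> 10.0.0.2 (expiry=42+4=46). clock=42
Op 6: tick 6 -> clock=48. purged={c.com}
Op 7: tick 1 -> clock=49.
Op 8: tick 12 -> clock=61.
Op 9: tick 5 -> clock=66.
Op 10: tick 4 -> clock=70.
Op 11: insert d.com -> 10.0.0.2 (expiry=70+4=74). clock=70
Final cache (unexpired): {d.com} -> size=1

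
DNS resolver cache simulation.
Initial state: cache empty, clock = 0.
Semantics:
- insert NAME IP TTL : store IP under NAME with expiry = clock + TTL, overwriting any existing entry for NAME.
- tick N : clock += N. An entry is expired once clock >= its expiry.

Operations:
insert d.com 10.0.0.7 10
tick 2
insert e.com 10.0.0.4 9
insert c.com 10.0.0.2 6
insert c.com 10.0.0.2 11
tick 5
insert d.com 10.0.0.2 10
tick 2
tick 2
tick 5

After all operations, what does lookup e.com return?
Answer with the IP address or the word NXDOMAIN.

Op 1: insert d.com -> 10.0.0.7 (expiry=0+10=10). clock=0
Op 2: tick 2 -> clock=2.
Op 3: insert e.com -> 10.0.0.4 (expiry=2+9=11). clock=2
Op 4: insert c.com -> 10.0.0.2 (expiry=2+6=8). clock=2
Op 5: insert c.com -> 10.0.0.2 (expiry=2+11=13). clock=2
Op 6: tick 5 -> clock=7.
Op 7: insert d.com -> 10.0.0.2 (expiry=7+10=17). clock=7
Op 8: tick 2 -> clock=9.
Op 9: tick 2 -> clock=11. purged={e.com}
Op 10: tick 5 -> clock=16. purged={c.com}
lookup e.com: not in cache (expired or never inserted)

Answer: NXDOMAIN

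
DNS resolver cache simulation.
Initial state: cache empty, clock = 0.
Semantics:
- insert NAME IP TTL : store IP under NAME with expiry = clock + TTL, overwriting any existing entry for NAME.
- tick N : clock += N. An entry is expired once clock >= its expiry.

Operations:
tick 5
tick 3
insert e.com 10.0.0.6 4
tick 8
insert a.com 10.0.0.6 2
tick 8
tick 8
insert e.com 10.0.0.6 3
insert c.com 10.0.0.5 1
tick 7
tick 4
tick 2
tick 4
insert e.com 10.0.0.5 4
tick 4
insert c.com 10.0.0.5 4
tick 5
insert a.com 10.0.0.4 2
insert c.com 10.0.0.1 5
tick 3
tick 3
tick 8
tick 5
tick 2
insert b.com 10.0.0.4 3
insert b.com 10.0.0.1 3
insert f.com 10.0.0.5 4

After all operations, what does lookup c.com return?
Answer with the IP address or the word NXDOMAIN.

Op 1: tick 5 -> clock=5.
Op 2: tick 3 -> clock=8.
Op 3: insert e.com -> 10.0.0.6 (expiry=8+4=12). clock=8
Op 4: tick 8 -> clock=16. purged={e.com}
Op 5: insert a.com -> 10.0.0.6 (expiry=16+2=18). clock=16
Op 6: tick 8 -> clock=24. purged={a.com}
Op 7: tick 8 -> clock=32.
Op 8: insert e.com -> 10.0.0.6 (expiry=32+3=35). clock=32
Op 9: insert c.com -> 10.0.0.5 (expiry=32+1=33). clock=32
Op 10: tick 7 -> clock=39. purged={c.com,e.com}
Op 11: tick 4 -> clock=43.
Op 12: tick 2 -> clock=45.
Op 13: tick 4 -> clock=49.
Op 14: insert e.com -> 10.0.0.5 (expiry=49+4=53). clock=49
Op 15: tick 4 -> clock=53. purged={e.com}
Op 16: insert c.com -> 10.0.0.5 (expiry=53+4=57). clock=53
Op 17: tick 5 -> clock=58. purged={c.com}
Op 18: insert a.com -> 10.0.0.4 (expiry=58+2=60). clock=58
Op 19: insert c.com -> 10.0.0.1 (expiry=58+5=63). clock=58
Op 20: tick 3 -> clock=61. purged={a.com}
Op 21: tick 3 -> clock=64. purged={c.com}
Op 22: tick 8 -> clock=72.
Op 23: tick 5 -> clock=77.
Op 24: tick 2 -> clock=79.
Op 25: insert b.com -> 10.0.0.4 (expiry=79+3=82). clock=79
Op 26: insert b.com -> 10.0.0.1 (expiry=79+3=82). clock=79
Op 27: insert f.com -> 10.0.0.5 (expiry=79+4=83). clock=79
lookup c.com: not in cache (expired or never inserted)

Answer: NXDOMAIN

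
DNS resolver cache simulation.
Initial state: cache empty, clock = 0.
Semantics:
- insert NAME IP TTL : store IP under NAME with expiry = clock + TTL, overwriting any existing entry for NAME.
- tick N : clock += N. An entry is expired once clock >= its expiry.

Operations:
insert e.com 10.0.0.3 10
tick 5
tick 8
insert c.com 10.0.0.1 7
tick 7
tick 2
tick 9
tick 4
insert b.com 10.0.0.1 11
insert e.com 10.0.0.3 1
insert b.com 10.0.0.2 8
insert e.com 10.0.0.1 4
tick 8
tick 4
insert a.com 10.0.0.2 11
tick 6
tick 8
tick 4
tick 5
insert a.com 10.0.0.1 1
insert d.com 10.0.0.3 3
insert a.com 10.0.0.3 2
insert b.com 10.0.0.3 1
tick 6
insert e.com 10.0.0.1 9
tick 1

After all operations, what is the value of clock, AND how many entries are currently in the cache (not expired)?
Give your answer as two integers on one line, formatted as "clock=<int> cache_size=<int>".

Answer: clock=77 cache_size=1

Derivation:
Op 1: insert e.com -> 10.0.0.3 (expiry=0+10=10). clock=0
Op 2: tick 5 -> clock=5.
Op 3: tick 8 -> clock=13. purged={e.com}
Op 4: insert c.com -> 10.0.0.1 (expiry=13+7=20). clock=13
Op 5: tick 7 -> clock=20. purged={c.com}
Op 6: tick 2 -> clock=22.
Op 7: tick 9 -> clock=31.
Op 8: tick 4 -> clock=35.
Op 9: insert b.com -> 10.0.0.1 (expiry=35+11=46). clock=35
Op 10: insert e.com -> 10.0.0.3 (expiry=35+1=36). clock=35
Op 11: insert b.com -> 10.0.0.2 (expiry=35+8=43). clock=35
Op 12: insert e.com -> 10.0.0.1 (expiry=35+4=39). clock=35
Op 13: tick 8 -> clock=43. purged={b.com,e.com}
Op 14: tick 4 -> clock=47.
Op 15: insert a.com -> 10.0.0.2 (expiry=47+11=58). clock=47
Op 16: tick 6 -> clock=53.
Op 17: tick 8 -> clock=61. purged={a.com}
Op 18: tick 4 -> clock=65.
Op 19: tick 5 -> clock=70.
Op 20: insert a.com -> 10.0.0.1 (expiry=70+1=71). clock=70
Op 21: insert d.com -> 10.0.0.3 (expiry=70+3=73). clock=70
Op 22: insert a.com -> 10.0.0.3 (expiry=70+2=72). clock=70
Op 23: insert b.com -> 10.0.0.3 (expiry=70+1=71). clock=70
Op 24: tick 6 -> clock=76. purged={a.com,b.com,d.com}
Op 25: insert e.com -> 10.0.0.1 (expiry=76+9=85). clock=76
Op 26: tick 1 -> clock=77.
Final clock = 77
Final cache (unexpired): {e.com} -> size=1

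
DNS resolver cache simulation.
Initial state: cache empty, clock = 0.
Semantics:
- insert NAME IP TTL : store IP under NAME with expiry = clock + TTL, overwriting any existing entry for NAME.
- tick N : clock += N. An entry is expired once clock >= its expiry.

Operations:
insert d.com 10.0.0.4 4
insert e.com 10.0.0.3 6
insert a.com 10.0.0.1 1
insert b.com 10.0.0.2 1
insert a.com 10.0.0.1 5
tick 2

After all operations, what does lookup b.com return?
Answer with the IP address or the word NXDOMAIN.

Op 1: insert d.com -> 10.0.0.4 (expiry=0+4=4). clock=0
Op 2: insert e.com -> 10.0.0.3 (expiry=0+6=6). clock=0
Op 3: insert a.com -> 10.0.0.1 (expiry=0+1=1). clock=0
Op 4: insert b.com -> 10.0.0.2 (expiry=0+1=1). clock=0
Op 5: insert a.com -> 10.0.0.1 (expiry=0+5=5). clock=0
Op 6: tick 2 -> clock=2. purged={b.com}
lookup b.com: not in cache (expired or never inserted)

Answer: NXDOMAIN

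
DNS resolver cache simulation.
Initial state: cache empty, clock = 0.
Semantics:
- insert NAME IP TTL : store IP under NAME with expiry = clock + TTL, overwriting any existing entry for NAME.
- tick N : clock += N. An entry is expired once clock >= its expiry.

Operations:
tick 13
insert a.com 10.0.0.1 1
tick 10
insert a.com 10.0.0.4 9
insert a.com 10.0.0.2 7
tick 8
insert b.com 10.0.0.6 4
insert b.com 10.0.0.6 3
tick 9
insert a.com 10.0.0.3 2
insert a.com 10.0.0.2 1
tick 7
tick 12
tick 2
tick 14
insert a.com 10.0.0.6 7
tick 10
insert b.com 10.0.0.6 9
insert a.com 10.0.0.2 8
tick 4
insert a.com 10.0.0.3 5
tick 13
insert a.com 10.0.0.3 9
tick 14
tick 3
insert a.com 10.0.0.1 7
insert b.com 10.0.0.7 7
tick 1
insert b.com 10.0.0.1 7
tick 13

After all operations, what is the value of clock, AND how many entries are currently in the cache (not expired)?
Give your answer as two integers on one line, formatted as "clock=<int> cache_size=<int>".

Answer: clock=133 cache_size=0

Derivation:
Op 1: tick 13 -> clock=13.
Op 2: insert a.com -> 10.0.0.1 (expiry=13+1=14). clock=13
Op 3: tick 10 -> clock=23. purged={a.com}
Op 4: insert a.com -> 10.0.0.4 (expiry=23+9=32). clock=23
Op 5: insert a.com -> 10.0.0.2 (expiry=23+7=30). clock=23
Op 6: tick 8 -> clock=31. purged={a.com}
Op 7: insert b.com -> 10.0.0.6 (expiry=31+4=35). clock=31
Op 8: insert b.com -> 10.0.0.6 (expiry=31+3=34). clock=31
Op 9: tick 9 -> clock=40. purged={b.com}
Op 10: insert a.com -> 10.0.0.3 (expiry=40+2=42). clock=40
Op 11: insert a.com -> 10.0.0.2 (expiry=40+1=41). clock=40
Op 12: tick 7 -> clock=47. purged={a.com}
Op 13: tick 12 -> clock=59.
Op 14: tick 2 -> clock=61.
Op 15: tick 14 -> clock=75.
Op 16: insert a.com -> 10.0.0.6 (expiry=75+7=82). clock=75
Op 17: tick 10 -> clock=85. purged={a.com}
Op 18: insert b.com -> 10.0.0.6 (expiry=85+9=94). clock=85
Op 19: insert a.com -> 10.0.0.2 (expiry=85+8=93). clock=85
Op 20: tick 4 -> clock=89.
Op 21: insert a.com -> 10.0.0.3 (expiry=89+5=94). clock=89
Op 22: tick 13 -> clock=102. purged={a.com,b.com}
Op 23: insert a.com -> 10.0.0.3 (expiry=102+9=111). clock=102
Op 24: tick 14 -> clock=116. purged={a.com}
Op 25: tick 3 -> clock=119.
Op 26: insert a.com -> 10.0.0.1 (expiry=119+7=126). clock=119
Op 27: insert b.com -> 10.0.0.7 (expiry=119+7=126). clock=119
Op 28: tick 1 -> clock=120.
Op 29: insert b.com -> 10.0.0.1 (expiry=120+7=127). clock=120
Op 30: tick 13 -> clock=133. purged={a.com,b.com}
Final clock = 133
Final cache (unexpired): {} -> size=0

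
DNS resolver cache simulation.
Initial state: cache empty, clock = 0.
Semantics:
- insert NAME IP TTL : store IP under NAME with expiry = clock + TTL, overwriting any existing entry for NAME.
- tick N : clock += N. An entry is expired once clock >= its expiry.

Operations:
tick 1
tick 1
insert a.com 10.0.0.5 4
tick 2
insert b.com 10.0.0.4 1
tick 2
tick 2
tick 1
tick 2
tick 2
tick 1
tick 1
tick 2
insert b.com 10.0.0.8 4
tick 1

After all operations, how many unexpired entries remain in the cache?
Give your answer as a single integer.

Op 1: tick 1 -> clock=1.
Op 2: tick 1 -> clock=2.
Op 3: insert a.com -> 10.0.0.5 (expiry=2+4=6). clock=2
Op 4: tick 2 -> clock=4.
Op 5: insert b.com -> 10.0.0.4 (expiry=4+1=5). clock=4
Op 6: tick 2 -> clock=6. purged={a.com,b.com}
Op 7: tick 2 -> clock=8.
Op 8: tick 1 -> clock=9.
Op 9: tick 2 -> clock=11.
Op 10: tick 2 -> clock=13.
Op 11: tick 1 -> clock=14.
Op 12: tick 1 -> clock=15.
Op 13: tick 2 -> clock=17.
Op 14: insert b.com -> 10.0.0.8 (expiry=17+4=21). clock=17
Op 15: tick 1 -> clock=18.
Final cache (unexpired): {b.com} -> size=1

Answer: 1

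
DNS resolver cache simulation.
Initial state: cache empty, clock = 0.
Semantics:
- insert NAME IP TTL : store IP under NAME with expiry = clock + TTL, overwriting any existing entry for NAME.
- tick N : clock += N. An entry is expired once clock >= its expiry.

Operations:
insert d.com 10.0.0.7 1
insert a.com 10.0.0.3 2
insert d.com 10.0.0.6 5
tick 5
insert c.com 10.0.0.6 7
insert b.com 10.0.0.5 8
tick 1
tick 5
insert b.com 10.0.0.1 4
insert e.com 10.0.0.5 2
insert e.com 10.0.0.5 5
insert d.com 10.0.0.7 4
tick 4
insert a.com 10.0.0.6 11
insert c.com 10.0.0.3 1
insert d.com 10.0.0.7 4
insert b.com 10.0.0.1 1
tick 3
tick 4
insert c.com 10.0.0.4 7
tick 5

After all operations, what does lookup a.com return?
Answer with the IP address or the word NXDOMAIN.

Answer: NXDOMAIN

Derivation:
Op 1: insert d.com -> 10.0.0.7 (expiry=0+1=1). clock=0
Op 2: insert a.com -> 10.0.0.3 (expiry=0+2=2). clock=0
Op 3: insert d.com -> 10.0.0.6 (expiry=0+5=5). clock=0
Op 4: tick 5 -> clock=5. purged={a.com,d.com}
Op 5: insert c.com -> 10.0.0.6 (expiry=5+7=12). clock=5
Op 6: insert b.com -> 10.0.0.5 (expiry=5+8=13). clock=5
Op 7: tick 1 -> clock=6.
Op 8: tick 5 -> clock=11.
Op 9: insert b.com -> 10.0.0.1 (expiry=11+4=15). clock=11
Op 10: insert e.com -> 10.0.0.5 (expiry=11+2=13). clock=11
Op 11: insert e.com -> 10.0.0.5 (expiry=11+5=16). clock=11
Op 12: insert d.com -> 10.0.0.7 (expiry=11+4=15). clock=11
Op 13: tick 4 -> clock=15. purged={b.com,c.com,d.com}
Op 14: insert a.com -> 10.0.0.6 (expiry=15+11=26). clock=15
Op 15: insert c.com -> 10.0.0.3 (expiry=15+1=16). clock=15
Op 16: insert d.com -> 10.0.0.7 (expiry=15+4=19). clock=15
Op 17: insert b.com -> 10.0.0.1 (expiry=15+1=16). clock=15
Op 18: tick 3 -> clock=18. purged={b.com,c.com,e.com}
Op 19: tick 4 -> clock=22. purged={d.com}
Op 20: insert c.com -> 10.0.0.4 (expiry=22+7=29). clock=22
Op 21: tick 5 -> clock=27. purged={a.com}
lookup a.com: not in cache (expired or never inserted)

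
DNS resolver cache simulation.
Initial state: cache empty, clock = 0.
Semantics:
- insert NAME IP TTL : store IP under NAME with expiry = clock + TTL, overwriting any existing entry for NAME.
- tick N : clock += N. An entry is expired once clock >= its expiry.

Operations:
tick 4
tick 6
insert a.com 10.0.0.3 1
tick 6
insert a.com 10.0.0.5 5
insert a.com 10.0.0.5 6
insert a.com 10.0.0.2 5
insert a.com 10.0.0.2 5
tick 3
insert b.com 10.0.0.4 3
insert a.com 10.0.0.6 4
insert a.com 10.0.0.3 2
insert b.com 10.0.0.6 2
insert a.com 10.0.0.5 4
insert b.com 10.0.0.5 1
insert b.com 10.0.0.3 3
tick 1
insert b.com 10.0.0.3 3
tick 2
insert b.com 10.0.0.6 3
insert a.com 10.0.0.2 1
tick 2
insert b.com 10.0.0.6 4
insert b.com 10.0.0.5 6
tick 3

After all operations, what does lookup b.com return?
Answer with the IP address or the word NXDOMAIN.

Op 1: tick 4 -> clock=4.
Op 2: tick 6 -> clock=10.
Op 3: insert a.com -> 10.0.0.3 (expiry=10+1=11). clock=10
Op 4: tick 6 -> clock=16. purged={a.com}
Op 5: insert a.com -> 10.0.0.5 (expiry=16+5=21). clock=16
Op 6: insert a.com -> 10.0.0.5 (expiry=16+6=22). clock=16
Op 7: insert a.com -> 10.0.0.2 (expiry=16+5=21). clock=16
Op 8: insert a.com -> 10.0.0.2 (expiry=16+5=21). clock=16
Op 9: tick 3 -> clock=19.
Op 10: insert b.com -> 10.0.0.4 (expiry=19+3=22). clock=19
Op 11: insert a.com -> 10.0.0.6 (expiry=19+4=23). clock=19
Op 12: insert a.com -> 10.0.0.3 (expiry=19+2=21). clock=19
Op 13: insert b.com -> 10.0.0.6 (expiry=19+2=21). clock=19
Op 14: insert a.com -> 10.0.0.5 (expiry=19+4=23). clock=19
Op 15: insert b.com -> 10.0.0.5 (expiry=19+1=20). clock=19
Op 16: insert b.com -> 10.0.0.3 (expiry=19+3=22). clock=19
Op 17: tick 1 -> clock=20.
Op 18: insert b.com -> 10.0.0.3 (expiry=20+3=23). clock=20
Op 19: tick 2 -> clock=22.
Op 20: insert b.com -> 10.0.0.6 (expiry=22+3=25). clock=22
Op 21: insert a.com -> 10.0.0.2 (expiry=22+1=23). clock=22
Op 22: tick 2 -> clock=24. purged={a.com}
Op 23: insert b.com -> 10.0.0.6 (expiry=24+4=28). clock=24
Op 24: insert b.com -> 10.0.0.5 (expiry=24+6=30). clock=24
Op 25: tick 3 -> clock=27.
lookup b.com: present, ip=10.0.0.5 expiry=30 > clock=27

Answer: 10.0.0.5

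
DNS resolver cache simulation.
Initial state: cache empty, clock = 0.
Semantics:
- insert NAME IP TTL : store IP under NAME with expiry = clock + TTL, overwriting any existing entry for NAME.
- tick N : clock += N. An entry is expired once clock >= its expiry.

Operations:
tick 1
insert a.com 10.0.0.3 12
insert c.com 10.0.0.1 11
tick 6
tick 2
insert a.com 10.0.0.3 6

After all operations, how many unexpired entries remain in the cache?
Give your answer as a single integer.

Answer: 2

Derivation:
Op 1: tick 1 -> clock=1.
Op 2: insert a.com -> 10.0.0.3 (expiry=1+12=13). clock=1
Op 3: insert c.com -> 10.0.0.1 (expiry=1+11=12). clock=1
Op 4: tick 6 -> clock=7.
Op 5: tick 2 -> clock=9.
Op 6: insert a.com -> 10.0.0.3 (expiry=9+6=15). clock=9
Final cache (unexpired): {a.com,c.com} -> size=2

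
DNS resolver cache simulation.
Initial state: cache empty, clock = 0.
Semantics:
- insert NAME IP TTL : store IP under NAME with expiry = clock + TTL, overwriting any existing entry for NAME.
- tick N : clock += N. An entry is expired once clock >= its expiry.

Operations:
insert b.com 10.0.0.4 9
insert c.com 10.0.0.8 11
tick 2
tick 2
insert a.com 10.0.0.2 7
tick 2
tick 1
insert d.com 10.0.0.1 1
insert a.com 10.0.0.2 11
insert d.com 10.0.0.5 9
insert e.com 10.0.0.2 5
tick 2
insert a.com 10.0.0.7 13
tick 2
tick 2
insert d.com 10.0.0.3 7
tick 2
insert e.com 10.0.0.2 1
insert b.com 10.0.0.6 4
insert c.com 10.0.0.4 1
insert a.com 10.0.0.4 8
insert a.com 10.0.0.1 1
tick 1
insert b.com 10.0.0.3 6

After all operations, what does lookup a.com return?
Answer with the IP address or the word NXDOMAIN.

Answer: NXDOMAIN

Derivation:
Op 1: insert b.com -> 10.0.0.4 (expiry=0+9=9). clock=0
Op 2: insert c.com -> 10.0.0.8 (expiry=0+11=11). clock=0
Op 3: tick 2 -> clock=2.
Op 4: tick 2 -> clock=4.
Op 5: insert a.com -> 10.0.0.2 (expiry=4+7=11). clock=4
Op 6: tick 2 -> clock=6.
Op 7: tick 1 -> clock=7.
Op 8: insert d.com -> 10.0.0.1 (expiry=7+1=8). clock=7
Op 9: insert a.com -> 10.0.0.2 (expiry=7+11=18). clock=7
Op 10: insert d.com -> 10.0.0.5 (expiry=7+9=16). clock=7
Op 11: insert e.com -> 10.0.0.2 (expiry=7+5=12). clock=7
Op 12: tick 2 -> clock=9. purged={b.com}
Op 13: insert a.com -> 10.0.0.7 (expiry=9+13=22). clock=9
Op 14: tick 2 -> clock=11. purged={c.com}
Op 15: tick 2 -> clock=13. purged={e.com}
Op 16: insert d.com -> 10.0.0.3 (expiry=13+7=20). clock=13
Op 17: tick 2 -> clock=15.
Op 18: insert e.com -> 10.0.0.2 (expiry=15+1=16). clock=15
Op 19: insert b.com -> 10.0.0.6 (expiry=15+4=19). clock=15
Op 20: insert c.com -> 10.0.0.4 (expiry=15+1=16). clock=15
Op 21: insert a.com -> 10.0.0.4 (expiry=15+8=23). clock=15
Op 22: insert a.com -> 10.0.0.1 (expiry=15+1=16). clock=15
Op 23: tick 1 -> clock=16. purged={a.com,c.com,e.com}
Op 24: insert b.com -> 10.0.0.3 (expiry=16+6=22). clock=16
lookup a.com: not in cache (expired or never inserted)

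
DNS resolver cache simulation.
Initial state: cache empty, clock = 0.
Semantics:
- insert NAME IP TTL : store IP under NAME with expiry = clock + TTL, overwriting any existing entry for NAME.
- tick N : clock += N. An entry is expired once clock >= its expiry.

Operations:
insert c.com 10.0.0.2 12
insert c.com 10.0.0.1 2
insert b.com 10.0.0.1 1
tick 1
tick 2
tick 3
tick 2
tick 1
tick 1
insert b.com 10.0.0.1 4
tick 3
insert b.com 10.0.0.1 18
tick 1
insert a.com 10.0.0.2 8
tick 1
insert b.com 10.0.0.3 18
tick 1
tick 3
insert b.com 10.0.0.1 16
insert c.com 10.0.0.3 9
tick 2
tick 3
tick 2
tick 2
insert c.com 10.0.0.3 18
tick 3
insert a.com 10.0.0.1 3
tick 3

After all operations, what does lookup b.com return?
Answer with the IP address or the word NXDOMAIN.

Answer: 10.0.0.1

Derivation:
Op 1: insert c.com -> 10.0.0.2 (expiry=0+12=12). clock=0
Op 2: insert c.com -> 10.0.0.1 (expiry=0+2=2). clock=0
Op 3: insert b.com -> 10.0.0.1 (expiry=0+1=1). clock=0
Op 4: tick 1 -> clock=1. purged={b.com}
Op 5: tick 2 -> clock=3. purged={c.com}
Op 6: tick 3 -> clock=6.
Op 7: tick 2 -> clock=8.
Op 8: tick 1 -> clock=9.
Op 9: tick 1 -> clock=10.
Op 10: insert b.com -> 10.0.0.1 (expiry=10+4=14). clock=10
Op 11: tick 3 -> clock=13.
Op 12: insert b.com -> 10.0.0.1 (expiry=13+18=31). clock=13
Op 13: tick 1 -> clock=14.
Op 14: insert a.com -> 10.0.0.2 (expiry=14+8=22). clock=14
Op 15: tick 1 -> clock=15.
Op 16: insert b.com -> 10.0.0.3 (expiry=15+18=33). clock=15
Op 17: tick 1 -> clock=16.
Op 18: tick 3 -> clock=19.
Op 19: insert b.com -> 10.0.0.1 (expiry=19+16=35). clock=19
Op 20: insert c.com -> 10.0.0.3 (expiry=19+9=28). clock=19
Op 21: tick 2 -> clock=21.
Op 22: tick 3 -> clock=24. purged={a.com}
Op 23: tick 2 -> clock=26.
Op 24: tick 2 -> clock=28. purged={c.com}
Op 25: insert c.com -> 10.0.0.3 (expiry=28+18=46). clock=28
Op 26: tick 3 -> clock=31.
Op 27: insert a.com -> 10.0.0.1 (expiry=31+3=34). clock=31
Op 28: tick 3 -> clock=34. purged={a.com}
lookup b.com: present, ip=10.0.0.1 expiry=35 > clock=34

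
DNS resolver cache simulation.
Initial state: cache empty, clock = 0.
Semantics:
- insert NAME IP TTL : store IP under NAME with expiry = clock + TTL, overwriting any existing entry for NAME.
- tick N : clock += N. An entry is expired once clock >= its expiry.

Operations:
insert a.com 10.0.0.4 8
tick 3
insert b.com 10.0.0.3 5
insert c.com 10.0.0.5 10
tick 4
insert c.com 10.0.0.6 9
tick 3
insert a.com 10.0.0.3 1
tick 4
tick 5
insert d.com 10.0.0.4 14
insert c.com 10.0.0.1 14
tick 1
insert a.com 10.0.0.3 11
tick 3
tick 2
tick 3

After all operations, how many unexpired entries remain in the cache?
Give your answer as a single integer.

Op 1: insert a.com -> 10.0.0.4 (expiry=0+8=8). clock=0
Op 2: tick 3 -> clock=3.
Op 3: insert b.com -> 10.0.0.3 (expiry=3+5=8). clock=3
Op 4: insert c.com -> 10.0.0.5 (expiry=3+10=13). clock=3
Op 5: tick 4 -> clock=7.
Op 6: insert c.com -> 10.0.0.6 (expiry=7+9=16). clock=7
Op 7: tick 3 -> clock=10. purged={a.com,b.com}
Op 8: insert a.com -> 10.0.0.3 (expiry=10+1=11). clock=10
Op 9: tick 4 -> clock=14. purged={a.com}
Op 10: tick 5 -> clock=19. purged={c.com}
Op 11: insert d.com -> 10.0.0.4 (expiry=19+14=33). clock=19
Op 12: insert c.com -> 10.0.0.1 (expiry=19+14=33). clock=19
Op 13: tick 1 -> clock=20.
Op 14: insert a.com -> 10.0.0.3 (expiry=20+11=31). clock=20
Op 15: tick 3 -> clock=23.
Op 16: tick 2 -> clock=25.
Op 17: tick 3 -> clock=28.
Final cache (unexpired): {a.com,c.com,d.com} -> size=3

Answer: 3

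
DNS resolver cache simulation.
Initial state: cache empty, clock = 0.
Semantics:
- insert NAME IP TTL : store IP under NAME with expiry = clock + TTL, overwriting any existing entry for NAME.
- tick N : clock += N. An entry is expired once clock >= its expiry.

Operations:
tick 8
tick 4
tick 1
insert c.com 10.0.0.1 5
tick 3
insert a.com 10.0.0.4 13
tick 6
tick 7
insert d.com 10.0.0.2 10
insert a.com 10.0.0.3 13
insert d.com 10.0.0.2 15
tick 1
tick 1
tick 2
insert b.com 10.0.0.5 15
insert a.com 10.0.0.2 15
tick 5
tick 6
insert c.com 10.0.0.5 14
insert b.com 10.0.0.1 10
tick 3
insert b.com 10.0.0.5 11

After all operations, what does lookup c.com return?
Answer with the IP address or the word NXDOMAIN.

Answer: 10.0.0.5

Derivation:
Op 1: tick 8 -> clock=8.
Op 2: tick 4 -> clock=12.
Op 3: tick 1 -> clock=13.
Op 4: insert c.com -> 10.0.0.1 (expiry=13+5=18). clock=13
Op 5: tick 3 -> clock=16.
Op 6: insert a.com -> 10.0.0.4 (expiry=16+13=29). clock=16
Op 7: tick 6 -> clock=22. purged={c.com}
Op 8: tick 7 -> clock=29. purged={a.com}
Op 9: insert d.com -> 10.0.0.2 (expiry=29+10=39). clock=29
Op 10: insert a.com -> 10.0.0.3 (expiry=29+13=42). clock=29
Op 11: insert d.com -> 10.0.0.2 (expiry=29+15=44). clock=29
Op 12: tick 1 -> clock=30.
Op 13: tick 1 -> clock=31.
Op 14: tick 2 -> clock=33.
Op 15: insert b.com -> 10.0.0.5 (expiry=33+15=48). clock=33
Op 16: insert a.com -> 10.0.0.2 (expiry=33+15=48). clock=33
Op 17: tick 5 -> clock=38.
Op 18: tick 6 -> clock=44. purged={d.com}
Op 19: insert c.com -> 10.0.0.5 (expiry=44+14=58). clock=44
Op 20: insert b.com -> 10.0.0.1 (expiry=44+10=54). clock=44
Op 21: tick 3 -> clock=47.
Op 22: insert b.com -> 10.0.0.5 (expiry=47+11=58). clock=47
lookup c.com: present, ip=10.0.0.5 expiry=58 > clock=47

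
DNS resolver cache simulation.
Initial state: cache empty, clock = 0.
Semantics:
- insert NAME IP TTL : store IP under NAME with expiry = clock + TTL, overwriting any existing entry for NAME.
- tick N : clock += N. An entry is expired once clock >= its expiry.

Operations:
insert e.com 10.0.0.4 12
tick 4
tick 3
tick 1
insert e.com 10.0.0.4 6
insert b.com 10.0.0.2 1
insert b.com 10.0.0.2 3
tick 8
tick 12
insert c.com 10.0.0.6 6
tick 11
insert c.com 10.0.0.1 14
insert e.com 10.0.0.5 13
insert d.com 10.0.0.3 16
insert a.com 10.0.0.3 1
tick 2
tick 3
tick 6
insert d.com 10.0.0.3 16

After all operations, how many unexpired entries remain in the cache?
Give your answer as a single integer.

Answer: 3

Derivation:
Op 1: insert e.com -> 10.0.0.4 (expiry=0+12=12). clock=0
Op 2: tick 4 -> clock=4.
Op 3: tick 3 -> clock=7.
Op 4: tick 1 -> clock=8.
Op 5: insert e.com -> 10.0.0.4 (expiry=8+6=14). clock=8
Op 6: insert b.com -> 10.0.0.2 (expiry=8+1=9). clock=8
Op 7: insert b.com -> 10.0.0.2 (expiry=8+3=11). clock=8
Op 8: tick 8 -> clock=16. purged={b.com,e.com}
Op 9: tick 12 -> clock=28.
Op 10: insert c.com -> 10.0.0.6 (expiry=28+6=34). clock=28
Op 11: tick 11 -> clock=39. purged={c.com}
Op 12: insert c.com -> 10.0.0.1 (expiry=39+14=53). clock=39
Op 13: insert e.com -> 10.0.0.5 (expiry=39+13=52). clock=39
Op 14: insert d.com -> 10.0.0.3 (expiry=39+16=55). clock=39
Op 15: insert a.com -> 10.0.0.3 (expiry=39+1=40). clock=39
Op 16: tick 2 -> clock=41. purged={a.com}
Op 17: tick 3 -> clock=44.
Op 18: tick 6 -> clock=50.
Op 19: insert d.com -> 10.0.0.3 (expiry=50+16=66). clock=50
Final cache (unexpired): {c.com,d.com,e.com} -> size=3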